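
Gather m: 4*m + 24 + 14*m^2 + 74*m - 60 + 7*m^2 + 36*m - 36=21*m^2 + 114*m - 72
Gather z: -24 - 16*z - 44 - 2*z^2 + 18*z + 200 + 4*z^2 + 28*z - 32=2*z^2 + 30*z + 100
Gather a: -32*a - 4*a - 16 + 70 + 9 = 63 - 36*a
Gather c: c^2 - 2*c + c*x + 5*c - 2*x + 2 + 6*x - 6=c^2 + c*(x + 3) + 4*x - 4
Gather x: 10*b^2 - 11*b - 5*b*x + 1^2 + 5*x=10*b^2 - 11*b + x*(5 - 5*b) + 1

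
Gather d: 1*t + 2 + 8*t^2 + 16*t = 8*t^2 + 17*t + 2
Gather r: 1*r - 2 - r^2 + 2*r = -r^2 + 3*r - 2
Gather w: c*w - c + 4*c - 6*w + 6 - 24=3*c + w*(c - 6) - 18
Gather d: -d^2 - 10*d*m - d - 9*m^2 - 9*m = -d^2 + d*(-10*m - 1) - 9*m^2 - 9*m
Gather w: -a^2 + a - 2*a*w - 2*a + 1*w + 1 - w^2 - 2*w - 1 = -a^2 - a - w^2 + w*(-2*a - 1)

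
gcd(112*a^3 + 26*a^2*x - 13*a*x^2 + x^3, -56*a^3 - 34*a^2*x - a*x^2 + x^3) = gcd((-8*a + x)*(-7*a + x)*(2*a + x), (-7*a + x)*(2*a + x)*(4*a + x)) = -14*a^2 - 5*a*x + x^2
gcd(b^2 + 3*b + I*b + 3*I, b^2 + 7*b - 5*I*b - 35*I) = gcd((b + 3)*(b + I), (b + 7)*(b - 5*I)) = 1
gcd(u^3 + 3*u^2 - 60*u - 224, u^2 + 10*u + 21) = u + 7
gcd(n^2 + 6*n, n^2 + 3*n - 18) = n + 6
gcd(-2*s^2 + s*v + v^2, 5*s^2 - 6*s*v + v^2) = s - v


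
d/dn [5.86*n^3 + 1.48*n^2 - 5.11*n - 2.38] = 17.58*n^2 + 2.96*n - 5.11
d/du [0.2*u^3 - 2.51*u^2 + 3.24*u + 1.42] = 0.6*u^2 - 5.02*u + 3.24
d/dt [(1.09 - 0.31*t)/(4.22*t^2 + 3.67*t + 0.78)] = (1.3082*t^2 - 9.1996*t - 4.2421)/(17.8084*t^4 + 30.9748*t^3 + 20.0521*t^2 + 5.7252*t + 0.6084)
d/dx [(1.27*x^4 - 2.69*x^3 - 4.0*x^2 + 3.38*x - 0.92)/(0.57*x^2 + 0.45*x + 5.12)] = (1.4478*x^5 + 0.1812*x^4 + 23.5886*x^3 - 45.045*x^2 - 39.9112*x + 17.7196)/(0.3249*x^4 + 0.513*x^3 + 6.0393*x^2 + 4.608*x + 26.2144)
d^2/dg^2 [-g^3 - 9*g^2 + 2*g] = -6*g - 18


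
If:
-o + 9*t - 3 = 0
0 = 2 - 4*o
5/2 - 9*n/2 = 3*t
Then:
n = 8/27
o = 1/2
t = 7/18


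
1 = 1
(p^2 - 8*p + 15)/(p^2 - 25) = (p - 3)/(p + 5)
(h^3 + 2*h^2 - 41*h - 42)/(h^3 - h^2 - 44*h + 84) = (h + 1)/(h - 2)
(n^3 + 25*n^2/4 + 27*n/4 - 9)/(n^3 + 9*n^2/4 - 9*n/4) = (n + 4)/n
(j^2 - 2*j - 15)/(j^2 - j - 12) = (j - 5)/(j - 4)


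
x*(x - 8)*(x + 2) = x^3 - 6*x^2 - 16*x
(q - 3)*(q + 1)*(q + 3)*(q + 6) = q^4 + 7*q^3 - 3*q^2 - 63*q - 54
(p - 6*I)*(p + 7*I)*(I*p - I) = I*p^3 - p^2 - I*p^2 + p + 42*I*p - 42*I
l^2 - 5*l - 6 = (l - 6)*(l + 1)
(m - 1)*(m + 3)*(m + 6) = m^3 + 8*m^2 + 9*m - 18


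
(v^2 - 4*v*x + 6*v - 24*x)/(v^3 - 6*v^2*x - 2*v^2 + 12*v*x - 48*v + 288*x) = (-v + 4*x)/(-v^2 + 6*v*x + 8*v - 48*x)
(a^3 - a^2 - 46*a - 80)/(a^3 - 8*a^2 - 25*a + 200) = (a + 2)/(a - 5)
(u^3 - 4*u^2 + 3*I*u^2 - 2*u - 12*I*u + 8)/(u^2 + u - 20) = (u^2 + 3*I*u - 2)/(u + 5)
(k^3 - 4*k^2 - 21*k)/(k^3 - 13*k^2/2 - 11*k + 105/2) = 2*k/(2*k - 5)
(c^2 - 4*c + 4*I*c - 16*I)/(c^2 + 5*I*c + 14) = (c^2 + 4*c*(-1 + I) - 16*I)/(c^2 + 5*I*c + 14)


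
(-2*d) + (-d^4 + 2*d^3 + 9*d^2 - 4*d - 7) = -d^4 + 2*d^3 + 9*d^2 - 6*d - 7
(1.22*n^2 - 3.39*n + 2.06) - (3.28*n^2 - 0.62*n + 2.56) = -2.06*n^2 - 2.77*n - 0.5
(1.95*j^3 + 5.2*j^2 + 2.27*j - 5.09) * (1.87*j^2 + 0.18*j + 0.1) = 3.6465*j^5 + 10.075*j^4 + 5.3759*j^3 - 8.5897*j^2 - 0.6892*j - 0.509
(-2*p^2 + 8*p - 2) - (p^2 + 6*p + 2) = -3*p^2 + 2*p - 4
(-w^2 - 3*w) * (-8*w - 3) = 8*w^3 + 27*w^2 + 9*w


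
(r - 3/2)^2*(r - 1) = r^3 - 4*r^2 + 21*r/4 - 9/4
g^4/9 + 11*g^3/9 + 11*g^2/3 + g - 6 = (g/3 + 1)^2*(g - 1)*(g + 6)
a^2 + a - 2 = (a - 1)*(a + 2)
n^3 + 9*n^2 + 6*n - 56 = (n - 2)*(n + 4)*(n + 7)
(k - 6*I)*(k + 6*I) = k^2 + 36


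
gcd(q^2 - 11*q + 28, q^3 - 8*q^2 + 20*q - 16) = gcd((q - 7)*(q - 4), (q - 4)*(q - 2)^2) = q - 4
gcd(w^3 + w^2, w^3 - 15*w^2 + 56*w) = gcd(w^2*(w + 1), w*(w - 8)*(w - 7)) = w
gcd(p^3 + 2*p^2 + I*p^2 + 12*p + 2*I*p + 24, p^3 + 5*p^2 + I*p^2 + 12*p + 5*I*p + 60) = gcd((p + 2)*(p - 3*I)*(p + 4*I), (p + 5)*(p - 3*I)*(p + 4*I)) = p^2 + I*p + 12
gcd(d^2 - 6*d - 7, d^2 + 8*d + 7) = d + 1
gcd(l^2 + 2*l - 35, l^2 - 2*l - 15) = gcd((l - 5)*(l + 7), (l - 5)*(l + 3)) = l - 5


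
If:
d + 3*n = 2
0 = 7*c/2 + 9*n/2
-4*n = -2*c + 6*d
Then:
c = -27/20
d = -23/20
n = 21/20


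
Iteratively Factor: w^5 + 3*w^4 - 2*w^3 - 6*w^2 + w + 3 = (w - 1)*(w^4 + 4*w^3 + 2*w^2 - 4*w - 3) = (w - 1)^2*(w^3 + 5*w^2 + 7*w + 3) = (w - 1)^2*(w + 3)*(w^2 + 2*w + 1) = (w - 1)^2*(w + 1)*(w + 3)*(w + 1)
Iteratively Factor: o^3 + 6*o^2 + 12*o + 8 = (o + 2)*(o^2 + 4*o + 4) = (o + 2)^2*(o + 2)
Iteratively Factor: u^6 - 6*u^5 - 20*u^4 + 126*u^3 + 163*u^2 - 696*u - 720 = (u - 4)*(u^5 - 2*u^4 - 28*u^3 + 14*u^2 + 219*u + 180) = (u - 4)*(u + 3)*(u^4 - 5*u^3 - 13*u^2 + 53*u + 60) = (u - 4)^2*(u + 3)*(u^3 - u^2 - 17*u - 15) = (u - 4)^2*(u + 1)*(u + 3)*(u^2 - 2*u - 15) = (u - 4)^2*(u + 1)*(u + 3)^2*(u - 5)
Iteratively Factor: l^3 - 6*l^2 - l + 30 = (l - 3)*(l^2 - 3*l - 10) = (l - 5)*(l - 3)*(l + 2)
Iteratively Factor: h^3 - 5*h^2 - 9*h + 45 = (h - 5)*(h^2 - 9) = (h - 5)*(h - 3)*(h + 3)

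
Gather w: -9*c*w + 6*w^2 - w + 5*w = 6*w^2 + w*(4 - 9*c)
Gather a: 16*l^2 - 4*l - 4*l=16*l^2 - 8*l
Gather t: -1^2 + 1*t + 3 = t + 2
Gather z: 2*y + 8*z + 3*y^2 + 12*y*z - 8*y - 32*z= 3*y^2 - 6*y + z*(12*y - 24)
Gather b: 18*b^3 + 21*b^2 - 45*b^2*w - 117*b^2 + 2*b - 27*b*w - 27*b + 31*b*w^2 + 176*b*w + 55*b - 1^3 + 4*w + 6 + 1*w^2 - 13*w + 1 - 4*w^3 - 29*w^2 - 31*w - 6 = 18*b^3 + b^2*(-45*w - 96) + b*(31*w^2 + 149*w + 30) - 4*w^3 - 28*w^2 - 40*w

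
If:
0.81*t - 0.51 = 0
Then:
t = 0.63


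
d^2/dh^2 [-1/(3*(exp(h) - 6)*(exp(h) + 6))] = 4*(-exp(2*h) - 36)*exp(2*h)/(3*(exp(6*h) - 108*exp(4*h) + 3888*exp(2*h) - 46656))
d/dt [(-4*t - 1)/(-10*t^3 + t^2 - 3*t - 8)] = (40*t^3 - 4*t^2 + 12*t - (4*t + 1)*(30*t^2 - 2*t + 3) + 32)/(10*t^3 - t^2 + 3*t + 8)^2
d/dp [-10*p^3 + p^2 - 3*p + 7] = -30*p^2 + 2*p - 3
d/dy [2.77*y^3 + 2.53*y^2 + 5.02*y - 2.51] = 8.31*y^2 + 5.06*y + 5.02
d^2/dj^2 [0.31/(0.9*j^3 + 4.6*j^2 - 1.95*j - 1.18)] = (-(1.674*j + 2.852)*(0.9*j^3 + 4.6*j^2 - 1.95*j - 1.18) + 0.31*(2.7*j^2 + 9.2*j - 1.95)*(5.4*j^2 + 18.4*j - 3.9))/(0.9*j^3 + 4.6*j^2 - 1.95*j - 1.18)^3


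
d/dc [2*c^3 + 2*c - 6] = 6*c^2 + 2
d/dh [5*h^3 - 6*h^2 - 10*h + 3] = 15*h^2 - 12*h - 10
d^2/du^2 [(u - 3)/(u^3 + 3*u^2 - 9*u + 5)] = 6*(u^3 - u^2 - 21*u - 51)/(u^7 + 11*u^6 + 21*u^5 - 89*u^4 - 109*u^3 + 465*u^2 - 425*u + 125)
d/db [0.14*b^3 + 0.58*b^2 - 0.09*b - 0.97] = 0.42*b^2 + 1.16*b - 0.09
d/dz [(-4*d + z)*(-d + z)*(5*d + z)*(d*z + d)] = d*(20*d^3 - 42*d^2*z - 21*d^2 + 4*z^3 + 3*z^2)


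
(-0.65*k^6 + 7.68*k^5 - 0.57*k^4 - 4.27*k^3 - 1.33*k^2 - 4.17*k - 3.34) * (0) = 0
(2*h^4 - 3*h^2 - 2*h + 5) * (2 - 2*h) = -4*h^5 + 4*h^4 + 6*h^3 - 2*h^2 - 14*h + 10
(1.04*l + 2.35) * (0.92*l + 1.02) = 0.9568*l^2 + 3.2228*l + 2.397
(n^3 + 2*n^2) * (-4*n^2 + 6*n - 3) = -4*n^5 - 2*n^4 + 9*n^3 - 6*n^2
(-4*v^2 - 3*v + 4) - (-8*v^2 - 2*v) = 4*v^2 - v + 4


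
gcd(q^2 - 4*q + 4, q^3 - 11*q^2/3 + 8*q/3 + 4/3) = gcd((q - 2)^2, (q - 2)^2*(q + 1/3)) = q^2 - 4*q + 4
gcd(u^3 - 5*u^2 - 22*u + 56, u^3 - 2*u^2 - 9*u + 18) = u - 2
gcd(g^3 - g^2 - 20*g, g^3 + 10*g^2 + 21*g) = g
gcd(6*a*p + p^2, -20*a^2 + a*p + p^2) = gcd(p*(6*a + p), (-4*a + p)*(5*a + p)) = 1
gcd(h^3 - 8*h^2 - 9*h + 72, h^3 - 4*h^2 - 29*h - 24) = h^2 - 5*h - 24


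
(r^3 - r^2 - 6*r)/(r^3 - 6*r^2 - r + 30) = r/(r - 5)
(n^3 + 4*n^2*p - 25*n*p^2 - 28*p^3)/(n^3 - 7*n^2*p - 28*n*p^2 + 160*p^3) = (-n^2 - 8*n*p - 7*p^2)/(-n^2 + 3*n*p + 40*p^2)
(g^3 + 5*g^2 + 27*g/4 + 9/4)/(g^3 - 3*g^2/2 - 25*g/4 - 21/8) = 2*(g + 3)/(2*g - 7)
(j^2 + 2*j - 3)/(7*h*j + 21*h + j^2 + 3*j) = (j - 1)/(7*h + j)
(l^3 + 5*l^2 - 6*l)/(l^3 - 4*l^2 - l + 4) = l*(l + 6)/(l^2 - 3*l - 4)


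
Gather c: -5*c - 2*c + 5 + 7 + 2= 14 - 7*c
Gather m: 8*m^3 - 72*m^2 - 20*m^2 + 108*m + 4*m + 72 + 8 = 8*m^3 - 92*m^2 + 112*m + 80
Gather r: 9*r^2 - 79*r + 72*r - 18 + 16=9*r^2 - 7*r - 2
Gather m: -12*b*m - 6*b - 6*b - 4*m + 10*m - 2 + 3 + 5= -12*b + m*(6 - 12*b) + 6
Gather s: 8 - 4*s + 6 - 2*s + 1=15 - 6*s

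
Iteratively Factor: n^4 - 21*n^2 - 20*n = (n)*(n^3 - 21*n - 20) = n*(n - 5)*(n^2 + 5*n + 4) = n*(n - 5)*(n + 4)*(n + 1)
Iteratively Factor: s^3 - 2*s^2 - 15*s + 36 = (s - 3)*(s^2 + s - 12) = (s - 3)*(s + 4)*(s - 3)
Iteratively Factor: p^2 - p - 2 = (p + 1)*(p - 2)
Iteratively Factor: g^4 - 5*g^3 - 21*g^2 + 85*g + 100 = (g + 4)*(g^3 - 9*g^2 + 15*g + 25) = (g - 5)*(g + 4)*(g^2 - 4*g - 5) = (g - 5)*(g + 1)*(g + 4)*(g - 5)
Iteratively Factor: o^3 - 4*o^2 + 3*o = (o - 1)*(o^2 - 3*o) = o*(o - 1)*(o - 3)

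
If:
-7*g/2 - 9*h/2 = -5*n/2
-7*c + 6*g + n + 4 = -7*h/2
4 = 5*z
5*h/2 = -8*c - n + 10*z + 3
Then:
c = 509/227 - 244*n/227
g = 810/227 - 725*n/227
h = 690*n/227 - 630/227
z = 4/5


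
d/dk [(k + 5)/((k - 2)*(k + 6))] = (-k^2 - 10*k - 32)/(k^4 + 8*k^3 - 8*k^2 - 96*k + 144)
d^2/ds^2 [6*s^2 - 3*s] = 12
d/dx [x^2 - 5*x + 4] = 2*x - 5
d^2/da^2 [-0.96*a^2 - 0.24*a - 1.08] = -1.92000000000000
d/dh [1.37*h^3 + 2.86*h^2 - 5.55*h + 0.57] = 4.11*h^2 + 5.72*h - 5.55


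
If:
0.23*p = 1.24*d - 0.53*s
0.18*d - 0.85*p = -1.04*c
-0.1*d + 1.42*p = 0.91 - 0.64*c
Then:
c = 0.37528508871961 - 0.0368245026423652*s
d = 0.436195515472987*s + 0.0886511882497833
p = 0.0473149529847974*s + 0.477945536651006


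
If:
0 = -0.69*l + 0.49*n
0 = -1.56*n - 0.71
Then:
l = -0.32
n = -0.46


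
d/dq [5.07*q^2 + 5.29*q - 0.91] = 10.14*q + 5.29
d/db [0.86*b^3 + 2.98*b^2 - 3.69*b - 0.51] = 2.58*b^2 + 5.96*b - 3.69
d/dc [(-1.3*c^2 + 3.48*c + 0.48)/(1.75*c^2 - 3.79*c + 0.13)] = (-1.163*c^2 - 2.018*c + 2.2716)/(3.0625*c^4 - 13.265*c^3 + 14.8191*c^2 - 0.9854*c + 0.0169)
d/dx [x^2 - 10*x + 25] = 2*x - 10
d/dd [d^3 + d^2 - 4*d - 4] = 3*d^2 + 2*d - 4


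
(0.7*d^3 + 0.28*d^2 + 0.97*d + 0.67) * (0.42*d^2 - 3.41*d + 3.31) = 0.294*d^5 - 2.2694*d^4 + 1.7696*d^3 - 2.0995*d^2 + 0.926*d + 2.2177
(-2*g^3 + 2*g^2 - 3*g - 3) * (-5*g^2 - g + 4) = 10*g^5 - 8*g^4 + 5*g^3 + 26*g^2 - 9*g - 12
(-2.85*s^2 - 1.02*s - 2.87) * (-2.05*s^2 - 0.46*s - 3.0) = 5.8425*s^4 + 3.402*s^3 + 14.9027*s^2 + 4.3802*s + 8.61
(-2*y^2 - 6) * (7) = -14*y^2 - 42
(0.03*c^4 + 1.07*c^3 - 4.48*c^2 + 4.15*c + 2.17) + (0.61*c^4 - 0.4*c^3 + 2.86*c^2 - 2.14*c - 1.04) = 0.64*c^4 + 0.67*c^3 - 1.62*c^2 + 2.01*c + 1.13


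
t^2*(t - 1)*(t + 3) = t^4 + 2*t^3 - 3*t^2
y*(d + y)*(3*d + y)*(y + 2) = 3*d^2*y^2 + 6*d^2*y + 4*d*y^3 + 8*d*y^2 + y^4 + 2*y^3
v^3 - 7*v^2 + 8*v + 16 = (v - 4)^2*(v + 1)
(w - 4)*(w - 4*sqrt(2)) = w^2 - 4*sqrt(2)*w - 4*w + 16*sqrt(2)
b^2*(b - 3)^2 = b^4 - 6*b^3 + 9*b^2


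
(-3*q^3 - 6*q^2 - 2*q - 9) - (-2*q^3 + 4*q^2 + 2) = -q^3 - 10*q^2 - 2*q - 11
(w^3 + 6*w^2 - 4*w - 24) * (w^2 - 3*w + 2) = w^5 + 3*w^4 - 20*w^3 + 64*w - 48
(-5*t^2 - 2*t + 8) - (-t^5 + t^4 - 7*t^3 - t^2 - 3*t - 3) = t^5 - t^4 + 7*t^3 - 4*t^2 + t + 11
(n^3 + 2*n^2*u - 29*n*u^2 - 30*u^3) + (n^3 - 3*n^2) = 2*n^3 + 2*n^2*u - 3*n^2 - 29*n*u^2 - 30*u^3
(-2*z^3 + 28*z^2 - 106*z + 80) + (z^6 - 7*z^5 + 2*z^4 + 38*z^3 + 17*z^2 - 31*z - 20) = z^6 - 7*z^5 + 2*z^4 + 36*z^3 + 45*z^2 - 137*z + 60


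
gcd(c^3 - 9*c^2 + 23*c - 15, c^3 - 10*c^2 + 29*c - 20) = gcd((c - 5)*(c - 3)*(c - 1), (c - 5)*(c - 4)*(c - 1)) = c^2 - 6*c + 5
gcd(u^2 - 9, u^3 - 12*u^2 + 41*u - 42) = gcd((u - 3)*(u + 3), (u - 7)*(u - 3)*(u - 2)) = u - 3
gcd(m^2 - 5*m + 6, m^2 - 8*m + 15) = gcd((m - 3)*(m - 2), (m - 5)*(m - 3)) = m - 3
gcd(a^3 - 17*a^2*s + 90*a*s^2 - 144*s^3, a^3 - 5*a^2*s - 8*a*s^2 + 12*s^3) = -a + 6*s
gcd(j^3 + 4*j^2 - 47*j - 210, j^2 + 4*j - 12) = j + 6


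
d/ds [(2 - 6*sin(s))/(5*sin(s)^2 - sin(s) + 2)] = 2*(15*sin(s)^2 - 10*sin(s) - 5)*cos(s)/(5*sin(s)^2 - sin(s) + 2)^2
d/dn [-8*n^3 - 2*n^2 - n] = -24*n^2 - 4*n - 1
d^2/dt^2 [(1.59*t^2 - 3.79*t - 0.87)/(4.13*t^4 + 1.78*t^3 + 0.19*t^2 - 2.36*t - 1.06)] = (162.722826*t^8 - 705.615456*t^7 - 734.99879*t^6 - 95.7960900000002*t^5 - 67.5669180000001*t^4 - 291.315742*t^3 - 107.854806*t^2 - 12.088284*t + 12.493636)/(70.444997*t^12 + 91.083846*t^11 + 48.978909*t^10 - 106.742504*t^9 - 156.083499*t^8 - 80.105754*t^7 + 49.159087*t^6 + 89.324772*t^5 + 43.698366*t^4 - 4.292408*t^3 - 17.070876*t^2 - 7.955088*t - 1.191016)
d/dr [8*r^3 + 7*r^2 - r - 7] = 24*r^2 + 14*r - 1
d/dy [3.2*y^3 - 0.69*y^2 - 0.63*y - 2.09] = 9.6*y^2 - 1.38*y - 0.63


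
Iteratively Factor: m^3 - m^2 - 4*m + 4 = (m + 2)*(m^2 - 3*m + 2) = (m - 2)*(m + 2)*(m - 1)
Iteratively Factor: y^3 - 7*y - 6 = (y + 1)*(y^2 - y - 6) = (y - 3)*(y + 1)*(y + 2)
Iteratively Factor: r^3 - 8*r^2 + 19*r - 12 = (r - 4)*(r^2 - 4*r + 3) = (r - 4)*(r - 1)*(r - 3)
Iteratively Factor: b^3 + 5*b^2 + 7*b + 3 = (b + 1)*(b^2 + 4*b + 3) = (b + 1)^2*(b + 3)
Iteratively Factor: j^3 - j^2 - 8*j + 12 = (j + 3)*(j^2 - 4*j + 4) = (j - 2)*(j + 3)*(j - 2)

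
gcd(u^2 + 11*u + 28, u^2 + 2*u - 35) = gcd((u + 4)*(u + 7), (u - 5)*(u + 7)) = u + 7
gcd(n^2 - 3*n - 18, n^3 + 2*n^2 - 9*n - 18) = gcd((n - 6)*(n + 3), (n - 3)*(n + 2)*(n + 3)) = n + 3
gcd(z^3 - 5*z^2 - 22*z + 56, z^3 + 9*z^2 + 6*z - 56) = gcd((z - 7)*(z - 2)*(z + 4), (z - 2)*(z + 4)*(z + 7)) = z^2 + 2*z - 8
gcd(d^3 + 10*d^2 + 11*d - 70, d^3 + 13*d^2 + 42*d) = d + 7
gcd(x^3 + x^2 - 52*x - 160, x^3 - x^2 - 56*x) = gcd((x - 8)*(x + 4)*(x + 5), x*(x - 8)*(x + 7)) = x - 8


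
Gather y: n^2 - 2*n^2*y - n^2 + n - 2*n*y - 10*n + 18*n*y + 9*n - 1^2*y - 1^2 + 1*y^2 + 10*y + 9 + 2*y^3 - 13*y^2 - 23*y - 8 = 2*y^3 - 12*y^2 + y*(-2*n^2 + 16*n - 14)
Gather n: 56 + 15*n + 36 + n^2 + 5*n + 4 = n^2 + 20*n + 96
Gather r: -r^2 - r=-r^2 - r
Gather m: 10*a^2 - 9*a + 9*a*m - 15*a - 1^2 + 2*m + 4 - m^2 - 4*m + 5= 10*a^2 - 24*a - m^2 + m*(9*a - 2) + 8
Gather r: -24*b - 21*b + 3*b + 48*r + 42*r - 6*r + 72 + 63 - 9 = -42*b + 84*r + 126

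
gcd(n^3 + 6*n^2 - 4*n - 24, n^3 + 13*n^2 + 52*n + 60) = n^2 + 8*n + 12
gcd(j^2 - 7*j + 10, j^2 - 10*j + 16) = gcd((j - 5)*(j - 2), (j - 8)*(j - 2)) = j - 2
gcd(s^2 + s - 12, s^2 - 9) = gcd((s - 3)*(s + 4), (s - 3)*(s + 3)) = s - 3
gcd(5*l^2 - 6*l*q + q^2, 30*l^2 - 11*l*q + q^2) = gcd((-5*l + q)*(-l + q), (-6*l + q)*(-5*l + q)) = -5*l + q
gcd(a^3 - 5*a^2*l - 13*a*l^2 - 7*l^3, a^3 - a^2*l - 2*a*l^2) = a + l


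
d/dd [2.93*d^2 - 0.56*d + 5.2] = 5.86*d - 0.56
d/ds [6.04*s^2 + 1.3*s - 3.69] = 12.08*s + 1.3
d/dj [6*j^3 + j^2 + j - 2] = 18*j^2 + 2*j + 1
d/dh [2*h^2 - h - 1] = 4*h - 1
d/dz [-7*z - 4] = -7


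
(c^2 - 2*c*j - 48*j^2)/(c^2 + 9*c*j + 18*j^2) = (c - 8*j)/(c + 3*j)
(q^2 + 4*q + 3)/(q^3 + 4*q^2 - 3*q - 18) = (q + 1)/(q^2 + q - 6)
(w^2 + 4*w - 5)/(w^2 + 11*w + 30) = (w - 1)/(w + 6)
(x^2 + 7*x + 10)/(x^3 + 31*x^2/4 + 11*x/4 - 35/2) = 4*(x + 5)/(4*x^2 + 23*x - 35)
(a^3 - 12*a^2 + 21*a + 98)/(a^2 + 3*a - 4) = (a^3 - 12*a^2 + 21*a + 98)/(a^2 + 3*a - 4)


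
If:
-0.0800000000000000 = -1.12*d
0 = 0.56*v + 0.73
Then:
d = 0.07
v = -1.30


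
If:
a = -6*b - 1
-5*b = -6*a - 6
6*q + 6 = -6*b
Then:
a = -1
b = 0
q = -1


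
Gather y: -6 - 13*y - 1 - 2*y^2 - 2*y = -2*y^2 - 15*y - 7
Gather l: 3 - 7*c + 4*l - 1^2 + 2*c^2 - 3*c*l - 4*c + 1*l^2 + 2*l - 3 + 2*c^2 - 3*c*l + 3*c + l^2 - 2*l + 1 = 4*c^2 - 8*c + 2*l^2 + l*(4 - 6*c)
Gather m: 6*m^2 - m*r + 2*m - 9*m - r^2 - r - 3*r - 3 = 6*m^2 + m*(-r - 7) - r^2 - 4*r - 3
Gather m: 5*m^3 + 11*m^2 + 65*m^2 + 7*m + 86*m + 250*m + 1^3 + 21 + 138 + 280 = 5*m^3 + 76*m^2 + 343*m + 440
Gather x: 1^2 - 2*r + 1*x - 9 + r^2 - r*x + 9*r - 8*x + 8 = r^2 + 7*r + x*(-r - 7)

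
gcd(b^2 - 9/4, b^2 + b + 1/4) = 1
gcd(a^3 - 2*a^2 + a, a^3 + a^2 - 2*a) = a^2 - a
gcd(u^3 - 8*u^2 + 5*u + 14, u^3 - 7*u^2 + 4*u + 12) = u^2 - u - 2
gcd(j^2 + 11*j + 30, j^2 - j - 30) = j + 5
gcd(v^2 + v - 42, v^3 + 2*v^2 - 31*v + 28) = v + 7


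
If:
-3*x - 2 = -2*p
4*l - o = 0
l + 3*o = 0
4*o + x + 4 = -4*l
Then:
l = 0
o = 0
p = -5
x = -4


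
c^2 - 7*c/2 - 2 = (c - 4)*(c + 1/2)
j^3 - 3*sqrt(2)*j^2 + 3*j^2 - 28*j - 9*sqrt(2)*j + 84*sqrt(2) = (j - 4)*(j + 7)*(j - 3*sqrt(2))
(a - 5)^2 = a^2 - 10*a + 25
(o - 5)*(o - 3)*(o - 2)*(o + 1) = o^4 - 9*o^3 + 21*o^2 + o - 30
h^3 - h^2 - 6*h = h*(h - 3)*(h + 2)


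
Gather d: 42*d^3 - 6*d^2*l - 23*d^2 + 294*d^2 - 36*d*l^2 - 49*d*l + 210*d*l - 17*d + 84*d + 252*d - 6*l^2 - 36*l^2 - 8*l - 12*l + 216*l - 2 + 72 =42*d^3 + d^2*(271 - 6*l) + d*(-36*l^2 + 161*l + 319) - 42*l^2 + 196*l + 70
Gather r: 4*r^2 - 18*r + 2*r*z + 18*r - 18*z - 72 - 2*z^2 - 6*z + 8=4*r^2 + 2*r*z - 2*z^2 - 24*z - 64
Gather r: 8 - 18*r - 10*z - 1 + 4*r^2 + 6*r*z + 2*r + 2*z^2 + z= 4*r^2 + r*(6*z - 16) + 2*z^2 - 9*z + 7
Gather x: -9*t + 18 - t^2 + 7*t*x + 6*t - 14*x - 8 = -t^2 - 3*t + x*(7*t - 14) + 10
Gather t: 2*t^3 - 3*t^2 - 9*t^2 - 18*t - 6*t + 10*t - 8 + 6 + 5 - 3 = 2*t^3 - 12*t^2 - 14*t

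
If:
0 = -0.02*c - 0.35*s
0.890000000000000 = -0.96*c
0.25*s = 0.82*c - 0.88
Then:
No Solution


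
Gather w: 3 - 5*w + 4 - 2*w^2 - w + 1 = -2*w^2 - 6*w + 8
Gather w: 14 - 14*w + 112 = 126 - 14*w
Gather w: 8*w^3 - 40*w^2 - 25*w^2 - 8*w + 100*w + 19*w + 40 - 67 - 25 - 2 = 8*w^3 - 65*w^2 + 111*w - 54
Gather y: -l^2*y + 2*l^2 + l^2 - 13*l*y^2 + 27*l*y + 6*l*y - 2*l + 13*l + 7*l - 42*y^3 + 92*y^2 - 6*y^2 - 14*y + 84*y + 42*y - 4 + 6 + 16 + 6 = 3*l^2 + 18*l - 42*y^3 + y^2*(86 - 13*l) + y*(-l^2 + 33*l + 112) + 24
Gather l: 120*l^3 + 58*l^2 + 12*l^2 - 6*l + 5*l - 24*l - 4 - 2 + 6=120*l^3 + 70*l^2 - 25*l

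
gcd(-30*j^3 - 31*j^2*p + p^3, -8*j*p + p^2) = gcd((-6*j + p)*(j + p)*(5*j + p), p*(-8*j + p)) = 1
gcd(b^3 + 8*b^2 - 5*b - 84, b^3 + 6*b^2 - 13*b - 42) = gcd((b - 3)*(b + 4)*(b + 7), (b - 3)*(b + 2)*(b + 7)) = b^2 + 4*b - 21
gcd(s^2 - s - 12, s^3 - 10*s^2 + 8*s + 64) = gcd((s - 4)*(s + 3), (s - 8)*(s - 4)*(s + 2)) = s - 4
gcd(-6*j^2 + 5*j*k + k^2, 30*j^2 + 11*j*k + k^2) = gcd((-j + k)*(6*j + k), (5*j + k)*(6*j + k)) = 6*j + k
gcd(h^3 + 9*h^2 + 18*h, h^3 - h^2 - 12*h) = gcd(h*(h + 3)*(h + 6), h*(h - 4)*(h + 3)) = h^2 + 3*h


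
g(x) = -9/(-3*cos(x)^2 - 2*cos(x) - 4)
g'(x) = -9*(-6*sin(x)*cos(x) - 2*sin(x))/(-3*cos(x)^2 - 2*cos(x) - 4)^2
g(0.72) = 1.25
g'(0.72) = 0.75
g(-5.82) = 1.10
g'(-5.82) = 0.44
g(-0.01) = 1.00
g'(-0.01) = -0.01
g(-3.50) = 1.89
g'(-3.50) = -0.50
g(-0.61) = 1.18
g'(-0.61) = -0.61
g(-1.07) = 1.59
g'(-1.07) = -1.21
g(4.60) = 2.36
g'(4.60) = -0.82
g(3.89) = 2.17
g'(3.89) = 0.85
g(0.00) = 1.00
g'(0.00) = 0.00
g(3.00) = 1.81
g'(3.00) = -0.20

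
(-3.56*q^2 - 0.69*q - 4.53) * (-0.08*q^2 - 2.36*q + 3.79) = 0.2848*q^4 + 8.4568*q^3 - 11.5016*q^2 + 8.0757*q - 17.1687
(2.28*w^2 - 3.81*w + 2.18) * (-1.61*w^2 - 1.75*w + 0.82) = -3.6708*w^4 + 2.1441*w^3 + 5.0273*w^2 - 6.9392*w + 1.7876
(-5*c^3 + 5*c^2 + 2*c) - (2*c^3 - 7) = -7*c^3 + 5*c^2 + 2*c + 7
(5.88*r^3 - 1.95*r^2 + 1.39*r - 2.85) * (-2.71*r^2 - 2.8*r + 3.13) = -15.9348*r^5 - 11.1795*r^4 + 20.0975*r^3 - 2.272*r^2 + 12.3307*r - 8.9205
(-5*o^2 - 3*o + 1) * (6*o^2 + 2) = -30*o^4 - 18*o^3 - 4*o^2 - 6*o + 2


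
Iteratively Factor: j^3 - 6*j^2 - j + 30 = (j - 5)*(j^2 - j - 6) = (j - 5)*(j - 3)*(j + 2)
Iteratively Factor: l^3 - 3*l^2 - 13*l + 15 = (l - 1)*(l^2 - 2*l - 15) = (l - 1)*(l + 3)*(l - 5)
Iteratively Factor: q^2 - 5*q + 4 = (q - 1)*(q - 4)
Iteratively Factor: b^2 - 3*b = (b - 3)*(b)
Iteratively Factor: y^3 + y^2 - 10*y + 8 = (y + 4)*(y^2 - 3*y + 2) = (y - 2)*(y + 4)*(y - 1)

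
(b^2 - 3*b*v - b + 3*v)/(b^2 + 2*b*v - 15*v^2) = (b - 1)/(b + 5*v)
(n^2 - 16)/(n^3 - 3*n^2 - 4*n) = (n + 4)/(n*(n + 1))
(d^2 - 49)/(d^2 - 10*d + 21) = (d + 7)/(d - 3)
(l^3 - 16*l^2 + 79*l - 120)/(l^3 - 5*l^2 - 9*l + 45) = (l - 8)/(l + 3)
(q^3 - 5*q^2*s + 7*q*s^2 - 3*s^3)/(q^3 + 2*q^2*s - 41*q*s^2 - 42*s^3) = (q^3 - 5*q^2*s + 7*q*s^2 - 3*s^3)/(q^3 + 2*q^2*s - 41*q*s^2 - 42*s^3)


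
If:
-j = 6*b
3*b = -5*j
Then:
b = 0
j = 0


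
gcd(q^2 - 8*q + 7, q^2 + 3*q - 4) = q - 1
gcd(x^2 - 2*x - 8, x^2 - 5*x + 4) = x - 4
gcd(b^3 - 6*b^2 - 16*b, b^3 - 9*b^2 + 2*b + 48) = b^2 - 6*b - 16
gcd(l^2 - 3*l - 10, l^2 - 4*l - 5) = l - 5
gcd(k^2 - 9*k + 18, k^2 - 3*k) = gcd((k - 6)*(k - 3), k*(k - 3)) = k - 3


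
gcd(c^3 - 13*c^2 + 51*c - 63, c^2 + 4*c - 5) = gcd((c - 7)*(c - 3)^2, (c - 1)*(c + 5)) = 1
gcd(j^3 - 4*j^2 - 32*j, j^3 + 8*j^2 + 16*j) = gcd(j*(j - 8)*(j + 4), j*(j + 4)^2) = j^2 + 4*j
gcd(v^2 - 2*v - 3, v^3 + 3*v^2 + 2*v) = v + 1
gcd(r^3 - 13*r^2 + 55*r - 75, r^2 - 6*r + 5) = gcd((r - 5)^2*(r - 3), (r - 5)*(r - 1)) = r - 5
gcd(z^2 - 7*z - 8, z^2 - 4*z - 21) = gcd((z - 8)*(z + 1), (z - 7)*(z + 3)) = 1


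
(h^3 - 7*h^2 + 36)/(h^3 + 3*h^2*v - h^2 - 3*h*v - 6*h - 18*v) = (h - 6)/(h + 3*v)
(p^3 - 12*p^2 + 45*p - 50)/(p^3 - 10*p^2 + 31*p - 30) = (p - 5)/(p - 3)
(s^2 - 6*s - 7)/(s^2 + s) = (s - 7)/s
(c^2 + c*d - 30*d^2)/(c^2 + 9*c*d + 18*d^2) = (c - 5*d)/(c + 3*d)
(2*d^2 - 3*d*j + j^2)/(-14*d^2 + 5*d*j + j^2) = (-d + j)/(7*d + j)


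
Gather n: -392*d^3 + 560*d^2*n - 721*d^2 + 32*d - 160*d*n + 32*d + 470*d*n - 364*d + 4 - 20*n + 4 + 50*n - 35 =-392*d^3 - 721*d^2 - 300*d + n*(560*d^2 + 310*d + 30) - 27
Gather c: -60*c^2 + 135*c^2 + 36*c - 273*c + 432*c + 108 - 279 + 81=75*c^2 + 195*c - 90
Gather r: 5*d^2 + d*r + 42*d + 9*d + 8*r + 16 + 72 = 5*d^2 + 51*d + r*(d + 8) + 88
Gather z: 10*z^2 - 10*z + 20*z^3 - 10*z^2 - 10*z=20*z^3 - 20*z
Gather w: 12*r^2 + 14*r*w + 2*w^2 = 12*r^2 + 14*r*w + 2*w^2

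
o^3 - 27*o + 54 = (o - 3)^2*(o + 6)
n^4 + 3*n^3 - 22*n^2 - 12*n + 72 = (n - 3)*(n - 2)*(n + 2)*(n + 6)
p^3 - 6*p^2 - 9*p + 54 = (p - 6)*(p - 3)*(p + 3)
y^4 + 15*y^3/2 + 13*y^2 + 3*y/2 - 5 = (y - 1/2)*(y + 1)*(y + 2)*(y + 5)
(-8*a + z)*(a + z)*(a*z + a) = -8*a^3*z - 8*a^3 - 7*a^2*z^2 - 7*a^2*z + a*z^3 + a*z^2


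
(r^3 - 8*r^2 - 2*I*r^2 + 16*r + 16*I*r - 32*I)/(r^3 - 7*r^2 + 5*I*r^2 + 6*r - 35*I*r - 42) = (r^3 - 2*r^2*(4 + I) + 16*r*(1 + I) - 32*I)/(r^3 + r^2*(-7 + 5*I) + r*(6 - 35*I) - 42)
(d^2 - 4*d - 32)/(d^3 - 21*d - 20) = (d - 8)/(d^2 - 4*d - 5)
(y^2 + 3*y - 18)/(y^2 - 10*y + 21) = (y + 6)/(y - 7)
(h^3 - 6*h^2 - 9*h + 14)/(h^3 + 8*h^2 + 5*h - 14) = (h - 7)/(h + 7)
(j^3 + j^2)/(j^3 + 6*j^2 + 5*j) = j/(j + 5)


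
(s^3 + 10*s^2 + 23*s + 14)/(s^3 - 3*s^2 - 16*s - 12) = (s + 7)/(s - 6)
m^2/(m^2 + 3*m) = m/(m + 3)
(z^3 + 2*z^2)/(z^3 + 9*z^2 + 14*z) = z/(z + 7)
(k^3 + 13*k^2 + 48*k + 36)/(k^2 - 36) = (k^2 + 7*k + 6)/(k - 6)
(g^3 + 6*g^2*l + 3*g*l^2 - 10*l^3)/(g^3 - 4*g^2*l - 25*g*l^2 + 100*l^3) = (g^2 + g*l - 2*l^2)/(g^2 - 9*g*l + 20*l^2)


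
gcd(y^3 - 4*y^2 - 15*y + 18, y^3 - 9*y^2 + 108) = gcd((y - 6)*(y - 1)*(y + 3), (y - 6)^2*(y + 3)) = y^2 - 3*y - 18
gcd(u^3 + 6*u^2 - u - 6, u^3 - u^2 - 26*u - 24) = u + 1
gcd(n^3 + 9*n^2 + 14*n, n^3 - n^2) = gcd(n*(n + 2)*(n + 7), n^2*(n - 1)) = n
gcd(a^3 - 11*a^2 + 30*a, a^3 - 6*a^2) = a^2 - 6*a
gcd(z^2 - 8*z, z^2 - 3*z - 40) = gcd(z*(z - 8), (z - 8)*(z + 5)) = z - 8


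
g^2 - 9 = (g - 3)*(g + 3)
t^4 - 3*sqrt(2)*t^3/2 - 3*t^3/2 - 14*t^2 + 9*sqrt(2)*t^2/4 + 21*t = t*(t - 3/2)*(t - 7*sqrt(2)/2)*(t + 2*sqrt(2))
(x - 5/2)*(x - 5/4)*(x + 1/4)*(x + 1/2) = x^4 - 3*x^3 + 7*x^2/16 + 15*x/8 + 25/64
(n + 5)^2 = n^2 + 10*n + 25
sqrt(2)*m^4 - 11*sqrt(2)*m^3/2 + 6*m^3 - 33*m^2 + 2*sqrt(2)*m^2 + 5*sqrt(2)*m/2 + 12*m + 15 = (m - 5)*(m - 1)*(m + 3*sqrt(2))*(sqrt(2)*m + sqrt(2)/2)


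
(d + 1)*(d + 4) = d^2 + 5*d + 4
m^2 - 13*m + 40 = (m - 8)*(m - 5)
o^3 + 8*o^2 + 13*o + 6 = (o + 1)^2*(o + 6)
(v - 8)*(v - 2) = v^2 - 10*v + 16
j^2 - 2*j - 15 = (j - 5)*(j + 3)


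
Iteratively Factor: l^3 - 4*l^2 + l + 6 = (l - 2)*(l^2 - 2*l - 3) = (l - 3)*(l - 2)*(l + 1)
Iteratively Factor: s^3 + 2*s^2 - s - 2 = (s + 2)*(s^2 - 1) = (s + 1)*(s + 2)*(s - 1)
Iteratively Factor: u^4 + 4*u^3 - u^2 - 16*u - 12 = (u + 3)*(u^3 + u^2 - 4*u - 4) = (u + 1)*(u + 3)*(u^2 - 4) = (u - 2)*(u + 1)*(u + 3)*(u + 2)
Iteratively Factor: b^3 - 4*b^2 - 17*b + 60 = (b - 5)*(b^2 + b - 12) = (b - 5)*(b + 4)*(b - 3)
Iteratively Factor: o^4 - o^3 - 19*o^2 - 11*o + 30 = (o - 5)*(o^3 + 4*o^2 + o - 6) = (o - 5)*(o + 2)*(o^2 + 2*o - 3) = (o - 5)*(o - 1)*(o + 2)*(o + 3)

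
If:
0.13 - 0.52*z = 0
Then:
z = 0.25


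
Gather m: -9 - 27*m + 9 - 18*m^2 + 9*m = -18*m^2 - 18*m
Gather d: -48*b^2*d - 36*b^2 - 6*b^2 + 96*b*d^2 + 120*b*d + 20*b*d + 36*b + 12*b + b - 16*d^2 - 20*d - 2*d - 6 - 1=-42*b^2 + 49*b + d^2*(96*b - 16) + d*(-48*b^2 + 140*b - 22) - 7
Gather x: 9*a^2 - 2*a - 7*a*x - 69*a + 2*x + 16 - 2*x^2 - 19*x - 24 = 9*a^2 - 71*a - 2*x^2 + x*(-7*a - 17) - 8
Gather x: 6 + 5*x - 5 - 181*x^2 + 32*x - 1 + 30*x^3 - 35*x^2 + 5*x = 30*x^3 - 216*x^2 + 42*x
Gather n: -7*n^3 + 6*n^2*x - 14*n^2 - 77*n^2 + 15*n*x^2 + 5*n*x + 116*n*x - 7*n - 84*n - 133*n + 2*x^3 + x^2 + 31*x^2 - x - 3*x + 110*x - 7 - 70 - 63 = -7*n^3 + n^2*(6*x - 91) + n*(15*x^2 + 121*x - 224) + 2*x^3 + 32*x^2 + 106*x - 140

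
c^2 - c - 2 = (c - 2)*(c + 1)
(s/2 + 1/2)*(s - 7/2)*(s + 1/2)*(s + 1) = s^4/2 - s^3/2 - 27*s^2/8 - 13*s/4 - 7/8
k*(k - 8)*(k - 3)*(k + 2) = k^4 - 9*k^3 + 2*k^2 + 48*k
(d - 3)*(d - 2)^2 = d^3 - 7*d^2 + 16*d - 12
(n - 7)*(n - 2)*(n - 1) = n^3 - 10*n^2 + 23*n - 14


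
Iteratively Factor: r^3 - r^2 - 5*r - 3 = (r + 1)*(r^2 - 2*r - 3) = (r - 3)*(r + 1)*(r + 1)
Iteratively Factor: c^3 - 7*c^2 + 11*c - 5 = (c - 1)*(c^2 - 6*c + 5) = (c - 1)^2*(c - 5)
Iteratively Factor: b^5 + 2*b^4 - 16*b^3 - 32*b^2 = (b - 4)*(b^4 + 6*b^3 + 8*b^2) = b*(b - 4)*(b^3 + 6*b^2 + 8*b) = b*(b - 4)*(b + 2)*(b^2 + 4*b) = b^2*(b - 4)*(b + 2)*(b + 4)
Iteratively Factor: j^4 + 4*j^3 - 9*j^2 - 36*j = (j)*(j^3 + 4*j^2 - 9*j - 36) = j*(j - 3)*(j^2 + 7*j + 12) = j*(j - 3)*(j + 4)*(j + 3)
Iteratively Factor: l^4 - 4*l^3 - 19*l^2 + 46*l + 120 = (l + 2)*(l^3 - 6*l^2 - 7*l + 60) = (l + 2)*(l + 3)*(l^2 - 9*l + 20) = (l - 4)*(l + 2)*(l + 3)*(l - 5)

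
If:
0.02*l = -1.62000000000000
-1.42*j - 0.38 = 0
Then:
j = -0.27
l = -81.00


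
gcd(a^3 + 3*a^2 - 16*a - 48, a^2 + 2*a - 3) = a + 3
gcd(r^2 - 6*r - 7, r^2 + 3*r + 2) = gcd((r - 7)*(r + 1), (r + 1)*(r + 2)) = r + 1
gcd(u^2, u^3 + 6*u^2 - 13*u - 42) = 1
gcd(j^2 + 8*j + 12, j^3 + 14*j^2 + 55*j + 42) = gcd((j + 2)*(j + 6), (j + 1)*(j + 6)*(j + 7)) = j + 6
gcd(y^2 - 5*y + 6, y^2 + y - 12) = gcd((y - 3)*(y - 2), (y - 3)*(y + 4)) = y - 3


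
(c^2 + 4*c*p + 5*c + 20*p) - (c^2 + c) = 4*c*p + 4*c + 20*p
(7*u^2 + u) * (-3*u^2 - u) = -21*u^4 - 10*u^3 - u^2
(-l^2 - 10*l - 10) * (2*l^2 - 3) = -2*l^4 - 20*l^3 - 17*l^2 + 30*l + 30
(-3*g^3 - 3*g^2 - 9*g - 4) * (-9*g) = 27*g^4 + 27*g^3 + 81*g^2 + 36*g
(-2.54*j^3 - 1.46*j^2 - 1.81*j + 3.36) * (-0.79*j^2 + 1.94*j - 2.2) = 2.0066*j^5 - 3.7742*j^4 + 4.1855*j^3 - 2.9538*j^2 + 10.5004*j - 7.392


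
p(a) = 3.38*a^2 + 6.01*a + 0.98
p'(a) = 6.76*a + 6.01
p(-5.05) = 56.83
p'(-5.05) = -28.13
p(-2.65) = 8.79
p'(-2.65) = -11.90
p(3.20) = 54.82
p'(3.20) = 27.64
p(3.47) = 62.53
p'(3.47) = 29.47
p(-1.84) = 1.36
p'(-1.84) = -6.43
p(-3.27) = 17.47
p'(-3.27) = -16.10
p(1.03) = 10.76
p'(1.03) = 12.97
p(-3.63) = 23.70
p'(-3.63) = -18.53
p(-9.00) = 220.67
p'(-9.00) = -54.83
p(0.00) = 0.98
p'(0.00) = 6.01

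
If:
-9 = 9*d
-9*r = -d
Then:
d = -1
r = -1/9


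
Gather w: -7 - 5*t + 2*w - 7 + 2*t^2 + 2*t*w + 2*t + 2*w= 2*t^2 - 3*t + w*(2*t + 4) - 14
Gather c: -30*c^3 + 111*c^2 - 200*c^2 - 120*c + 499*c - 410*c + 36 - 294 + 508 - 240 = -30*c^3 - 89*c^2 - 31*c + 10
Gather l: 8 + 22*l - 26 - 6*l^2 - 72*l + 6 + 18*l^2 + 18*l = 12*l^2 - 32*l - 12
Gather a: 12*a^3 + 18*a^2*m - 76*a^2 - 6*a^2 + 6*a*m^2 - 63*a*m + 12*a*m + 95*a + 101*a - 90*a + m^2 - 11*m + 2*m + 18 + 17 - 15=12*a^3 + a^2*(18*m - 82) + a*(6*m^2 - 51*m + 106) + m^2 - 9*m + 20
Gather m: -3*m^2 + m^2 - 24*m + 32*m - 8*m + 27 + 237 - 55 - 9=200 - 2*m^2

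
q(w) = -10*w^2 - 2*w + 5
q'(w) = -20*w - 2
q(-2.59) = -56.90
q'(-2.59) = 49.80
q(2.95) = -87.92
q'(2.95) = -61.00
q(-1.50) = -14.50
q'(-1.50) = 28.00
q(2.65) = -70.52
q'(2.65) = -55.00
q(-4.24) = -166.30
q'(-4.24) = 82.80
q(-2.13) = -36.11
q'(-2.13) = 40.60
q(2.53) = -64.07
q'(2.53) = -52.60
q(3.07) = -95.39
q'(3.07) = -63.40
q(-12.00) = -1411.00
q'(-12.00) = 238.00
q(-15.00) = -2215.00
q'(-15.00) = 298.00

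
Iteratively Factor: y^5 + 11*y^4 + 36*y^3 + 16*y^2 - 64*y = (y + 4)*(y^4 + 7*y^3 + 8*y^2 - 16*y) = (y + 4)^2*(y^3 + 3*y^2 - 4*y) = y*(y + 4)^2*(y^2 + 3*y - 4) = y*(y - 1)*(y + 4)^2*(y + 4)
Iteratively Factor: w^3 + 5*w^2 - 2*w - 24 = (w - 2)*(w^2 + 7*w + 12) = (w - 2)*(w + 4)*(w + 3)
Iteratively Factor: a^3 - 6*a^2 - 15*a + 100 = (a + 4)*(a^2 - 10*a + 25) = (a - 5)*(a + 4)*(a - 5)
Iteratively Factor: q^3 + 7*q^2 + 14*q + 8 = (q + 2)*(q^2 + 5*q + 4) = (q + 1)*(q + 2)*(q + 4)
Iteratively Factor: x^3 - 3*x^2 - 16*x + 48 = (x - 4)*(x^2 + x - 12) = (x - 4)*(x - 3)*(x + 4)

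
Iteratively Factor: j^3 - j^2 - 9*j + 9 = (j - 1)*(j^2 - 9) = (j - 3)*(j - 1)*(j + 3)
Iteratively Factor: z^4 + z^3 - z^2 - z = (z + 1)*(z^3 - z) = (z - 1)*(z + 1)*(z^2 + z) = z*(z - 1)*(z + 1)*(z + 1)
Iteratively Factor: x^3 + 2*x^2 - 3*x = (x)*(x^2 + 2*x - 3) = x*(x + 3)*(x - 1)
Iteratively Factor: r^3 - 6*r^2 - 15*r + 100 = (r + 4)*(r^2 - 10*r + 25) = (r - 5)*(r + 4)*(r - 5)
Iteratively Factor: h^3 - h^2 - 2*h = (h)*(h^2 - h - 2) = h*(h - 2)*(h + 1)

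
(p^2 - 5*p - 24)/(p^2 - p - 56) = (p + 3)/(p + 7)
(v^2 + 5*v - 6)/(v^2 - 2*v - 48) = (v - 1)/(v - 8)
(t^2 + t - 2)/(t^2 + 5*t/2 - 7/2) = 2*(t + 2)/(2*t + 7)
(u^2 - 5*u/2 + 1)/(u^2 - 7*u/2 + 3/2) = (u - 2)/(u - 3)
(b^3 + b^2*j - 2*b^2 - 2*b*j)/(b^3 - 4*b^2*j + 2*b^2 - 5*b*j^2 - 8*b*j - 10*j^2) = b*(b - 2)/(b^2 - 5*b*j + 2*b - 10*j)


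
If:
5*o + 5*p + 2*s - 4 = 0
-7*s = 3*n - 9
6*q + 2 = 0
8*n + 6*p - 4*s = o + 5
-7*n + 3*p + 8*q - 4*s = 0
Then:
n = -2455/6891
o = -12065/6891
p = 13613/6891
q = -1/3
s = 3304/2297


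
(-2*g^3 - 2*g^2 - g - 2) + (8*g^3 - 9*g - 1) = 6*g^3 - 2*g^2 - 10*g - 3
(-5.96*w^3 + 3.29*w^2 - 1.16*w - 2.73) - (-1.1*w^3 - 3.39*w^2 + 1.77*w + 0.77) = -4.86*w^3 + 6.68*w^2 - 2.93*w - 3.5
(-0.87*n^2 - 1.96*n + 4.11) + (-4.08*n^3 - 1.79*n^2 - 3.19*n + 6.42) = -4.08*n^3 - 2.66*n^2 - 5.15*n + 10.53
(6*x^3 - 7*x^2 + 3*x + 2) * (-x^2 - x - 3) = -6*x^5 + x^4 - 14*x^3 + 16*x^2 - 11*x - 6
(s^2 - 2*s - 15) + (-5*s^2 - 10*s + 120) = -4*s^2 - 12*s + 105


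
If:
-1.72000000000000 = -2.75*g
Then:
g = 0.63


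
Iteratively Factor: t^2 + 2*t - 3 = (t - 1)*(t + 3)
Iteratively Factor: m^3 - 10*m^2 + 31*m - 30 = (m - 5)*(m^2 - 5*m + 6) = (m - 5)*(m - 2)*(m - 3)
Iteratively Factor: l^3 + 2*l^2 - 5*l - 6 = (l + 3)*(l^2 - l - 2) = (l - 2)*(l + 3)*(l + 1)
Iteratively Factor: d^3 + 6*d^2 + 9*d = (d)*(d^2 + 6*d + 9) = d*(d + 3)*(d + 3)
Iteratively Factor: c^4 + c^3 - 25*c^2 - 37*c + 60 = (c + 3)*(c^3 - 2*c^2 - 19*c + 20) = (c + 3)*(c + 4)*(c^2 - 6*c + 5) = (c - 1)*(c + 3)*(c + 4)*(c - 5)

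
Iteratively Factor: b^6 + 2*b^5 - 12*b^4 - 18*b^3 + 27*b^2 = (b)*(b^5 + 2*b^4 - 12*b^3 - 18*b^2 + 27*b) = b*(b + 3)*(b^4 - b^3 - 9*b^2 + 9*b) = b*(b - 1)*(b + 3)*(b^3 - 9*b) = b^2*(b - 1)*(b + 3)*(b^2 - 9) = b^2*(b - 1)*(b + 3)^2*(b - 3)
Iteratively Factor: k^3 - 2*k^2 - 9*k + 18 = (k - 2)*(k^2 - 9) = (k - 3)*(k - 2)*(k + 3)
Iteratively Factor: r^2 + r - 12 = (r - 3)*(r + 4)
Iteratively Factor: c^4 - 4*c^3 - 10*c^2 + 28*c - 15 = (c - 1)*(c^3 - 3*c^2 - 13*c + 15) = (c - 1)^2*(c^2 - 2*c - 15) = (c - 5)*(c - 1)^2*(c + 3)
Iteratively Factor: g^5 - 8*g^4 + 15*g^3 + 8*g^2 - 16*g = (g)*(g^4 - 8*g^3 + 15*g^2 + 8*g - 16) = g*(g - 4)*(g^3 - 4*g^2 - g + 4) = g*(g - 4)^2*(g^2 - 1) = g*(g - 4)^2*(g - 1)*(g + 1)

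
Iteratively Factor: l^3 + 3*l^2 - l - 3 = (l + 1)*(l^2 + 2*l - 3) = (l + 1)*(l + 3)*(l - 1)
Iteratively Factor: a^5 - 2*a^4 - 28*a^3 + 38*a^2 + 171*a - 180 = (a - 5)*(a^4 + 3*a^3 - 13*a^2 - 27*a + 36) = (a - 5)*(a - 3)*(a^3 + 6*a^2 + 5*a - 12) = (a - 5)*(a - 3)*(a + 3)*(a^2 + 3*a - 4) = (a - 5)*(a - 3)*(a - 1)*(a + 3)*(a + 4)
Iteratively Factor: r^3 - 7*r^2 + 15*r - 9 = (r - 3)*(r^2 - 4*r + 3) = (r - 3)^2*(r - 1)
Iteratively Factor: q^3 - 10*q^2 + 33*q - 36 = (q - 4)*(q^2 - 6*q + 9) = (q - 4)*(q - 3)*(q - 3)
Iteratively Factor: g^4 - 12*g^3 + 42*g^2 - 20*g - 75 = (g - 5)*(g^3 - 7*g^2 + 7*g + 15) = (g - 5)*(g - 3)*(g^2 - 4*g - 5) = (g - 5)*(g - 3)*(g + 1)*(g - 5)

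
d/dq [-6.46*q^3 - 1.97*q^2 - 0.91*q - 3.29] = -19.38*q^2 - 3.94*q - 0.91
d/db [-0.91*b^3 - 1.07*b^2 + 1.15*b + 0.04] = -2.73*b^2 - 2.14*b + 1.15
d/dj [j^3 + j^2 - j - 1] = 3*j^2 + 2*j - 1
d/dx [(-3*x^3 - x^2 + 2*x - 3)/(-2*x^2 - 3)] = (6*x^4 + 31*x^2 - 6*x - 6)/(4*x^4 + 12*x^2 + 9)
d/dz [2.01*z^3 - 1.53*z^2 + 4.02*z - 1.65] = 6.03*z^2 - 3.06*z + 4.02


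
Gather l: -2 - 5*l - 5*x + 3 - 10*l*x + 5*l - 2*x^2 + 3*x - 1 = -10*l*x - 2*x^2 - 2*x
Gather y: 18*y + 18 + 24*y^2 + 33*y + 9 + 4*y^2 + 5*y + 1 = 28*y^2 + 56*y + 28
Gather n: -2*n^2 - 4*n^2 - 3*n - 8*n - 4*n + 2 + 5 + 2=-6*n^2 - 15*n + 9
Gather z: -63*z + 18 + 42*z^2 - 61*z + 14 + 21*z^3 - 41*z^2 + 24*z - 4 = 21*z^3 + z^2 - 100*z + 28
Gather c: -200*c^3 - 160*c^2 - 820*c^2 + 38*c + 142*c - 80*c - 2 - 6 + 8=-200*c^3 - 980*c^2 + 100*c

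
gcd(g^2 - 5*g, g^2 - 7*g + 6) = 1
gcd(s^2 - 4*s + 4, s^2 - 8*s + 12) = s - 2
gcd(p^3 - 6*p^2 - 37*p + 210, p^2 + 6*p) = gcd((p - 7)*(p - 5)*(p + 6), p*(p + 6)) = p + 6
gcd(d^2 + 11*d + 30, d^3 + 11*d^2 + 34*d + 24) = d + 6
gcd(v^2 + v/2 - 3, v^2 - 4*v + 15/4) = v - 3/2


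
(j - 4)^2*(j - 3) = j^3 - 11*j^2 + 40*j - 48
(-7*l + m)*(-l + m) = 7*l^2 - 8*l*m + m^2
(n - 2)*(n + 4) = n^2 + 2*n - 8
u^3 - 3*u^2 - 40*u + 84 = (u - 7)*(u - 2)*(u + 6)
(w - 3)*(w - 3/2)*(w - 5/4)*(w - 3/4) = w^4 - 13*w^3/2 + 231*w^2/16 - 423*w/32 + 135/32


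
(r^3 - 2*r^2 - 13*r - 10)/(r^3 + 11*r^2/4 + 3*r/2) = 4*(r^2 - 4*r - 5)/(r*(4*r + 3))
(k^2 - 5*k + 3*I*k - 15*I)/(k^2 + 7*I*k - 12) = (k - 5)/(k + 4*I)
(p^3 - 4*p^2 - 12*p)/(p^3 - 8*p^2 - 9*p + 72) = p*(p^2 - 4*p - 12)/(p^3 - 8*p^2 - 9*p + 72)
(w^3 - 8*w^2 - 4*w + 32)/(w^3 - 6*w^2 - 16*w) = (w - 2)/w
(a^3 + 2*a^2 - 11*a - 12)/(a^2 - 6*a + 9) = (a^2 + 5*a + 4)/(a - 3)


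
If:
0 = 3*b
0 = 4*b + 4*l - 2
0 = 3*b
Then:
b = 0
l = 1/2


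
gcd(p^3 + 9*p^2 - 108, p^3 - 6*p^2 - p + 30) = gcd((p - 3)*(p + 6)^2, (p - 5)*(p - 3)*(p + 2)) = p - 3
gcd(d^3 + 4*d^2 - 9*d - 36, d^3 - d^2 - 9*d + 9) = d^2 - 9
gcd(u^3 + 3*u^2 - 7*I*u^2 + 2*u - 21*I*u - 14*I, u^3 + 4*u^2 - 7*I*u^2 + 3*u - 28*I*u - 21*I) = u^2 + u*(1 - 7*I) - 7*I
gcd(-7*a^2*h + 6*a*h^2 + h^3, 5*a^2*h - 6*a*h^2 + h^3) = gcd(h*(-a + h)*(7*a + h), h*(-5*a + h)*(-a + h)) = a*h - h^2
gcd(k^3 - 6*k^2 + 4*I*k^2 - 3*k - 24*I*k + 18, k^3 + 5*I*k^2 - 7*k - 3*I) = k^2 + 4*I*k - 3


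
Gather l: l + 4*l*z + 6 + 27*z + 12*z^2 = l*(4*z + 1) + 12*z^2 + 27*z + 6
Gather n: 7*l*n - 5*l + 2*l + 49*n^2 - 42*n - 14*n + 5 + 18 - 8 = -3*l + 49*n^2 + n*(7*l - 56) + 15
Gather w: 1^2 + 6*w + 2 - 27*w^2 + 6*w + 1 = -27*w^2 + 12*w + 4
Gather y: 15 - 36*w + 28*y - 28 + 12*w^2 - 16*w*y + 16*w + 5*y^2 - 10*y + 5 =12*w^2 - 20*w + 5*y^2 + y*(18 - 16*w) - 8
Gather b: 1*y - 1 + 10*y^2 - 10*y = 10*y^2 - 9*y - 1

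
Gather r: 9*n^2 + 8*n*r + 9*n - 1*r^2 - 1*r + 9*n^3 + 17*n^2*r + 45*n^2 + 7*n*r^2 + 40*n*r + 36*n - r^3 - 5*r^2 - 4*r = 9*n^3 + 54*n^2 + 45*n - r^3 + r^2*(7*n - 6) + r*(17*n^2 + 48*n - 5)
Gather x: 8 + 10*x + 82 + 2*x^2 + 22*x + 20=2*x^2 + 32*x + 110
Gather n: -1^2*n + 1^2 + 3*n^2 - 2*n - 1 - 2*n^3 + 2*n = -2*n^3 + 3*n^2 - n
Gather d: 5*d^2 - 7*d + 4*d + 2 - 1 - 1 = 5*d^2 - 3*d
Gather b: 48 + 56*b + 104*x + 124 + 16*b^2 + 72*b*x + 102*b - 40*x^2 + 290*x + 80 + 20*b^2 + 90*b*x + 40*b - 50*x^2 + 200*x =36*b^2 + b*(162*x + 198) - 90*x^2 + 594*x + 252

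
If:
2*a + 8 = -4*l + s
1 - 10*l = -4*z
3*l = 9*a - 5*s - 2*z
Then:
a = -56*z/5 - 423/10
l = 2*z/5 + 1/10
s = -104*z/5 - 381/5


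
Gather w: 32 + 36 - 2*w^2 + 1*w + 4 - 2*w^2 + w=-4*w^2 + 2*w + 72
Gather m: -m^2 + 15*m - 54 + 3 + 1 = -m^2 + 15*m - 50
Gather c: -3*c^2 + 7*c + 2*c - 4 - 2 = -3*c^2 + 9*c - 6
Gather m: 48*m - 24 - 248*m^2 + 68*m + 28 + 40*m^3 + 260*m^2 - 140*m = 40*m^3 + 12*m^2 - 24*m + 4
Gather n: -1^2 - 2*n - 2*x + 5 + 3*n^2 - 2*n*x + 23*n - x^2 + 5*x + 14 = 3*n^2 + n*(21 - 2*x) - x^2 + 3*x + 18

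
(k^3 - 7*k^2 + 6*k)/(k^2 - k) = k - 6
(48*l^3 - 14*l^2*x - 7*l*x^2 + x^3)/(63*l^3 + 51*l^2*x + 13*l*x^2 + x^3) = (16*l^2 - 10*l*x + x^2)/(21*l^2 + 10*l*x + x^2)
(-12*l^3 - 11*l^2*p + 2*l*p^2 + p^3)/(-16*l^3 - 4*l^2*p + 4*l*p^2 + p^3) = (-3*l^2 - 2*l*p + p^2)/(-4*l^2 + p^2)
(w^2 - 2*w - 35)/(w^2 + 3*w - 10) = (w - 7)/(w - 2)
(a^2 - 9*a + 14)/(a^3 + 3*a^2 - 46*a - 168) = (a - 2)/(a^2 + 10*a + 24)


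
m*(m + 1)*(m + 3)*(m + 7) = m^4 + 11*m^3 + 31*m^2 + 21*m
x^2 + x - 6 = (x - 2)*(x + 3)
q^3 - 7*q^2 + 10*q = q*(q - 5)*(q - 2)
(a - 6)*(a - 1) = a^2 - 7*a + 6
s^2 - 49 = (s - 7)*(s + 7)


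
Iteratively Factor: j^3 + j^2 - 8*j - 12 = (j - 3)*(j^2 + 4*j + 4) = (j - 3)*(j + 2)*(j + 2)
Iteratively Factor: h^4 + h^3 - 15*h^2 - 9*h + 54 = (h + 3)*(h^3 - 2*h^2 - 9*h + 18) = (h - 3)*(h + 3)*(h^2 + h - 6) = (h - 3)*(h - 2)*(h + 3)*(h + 3)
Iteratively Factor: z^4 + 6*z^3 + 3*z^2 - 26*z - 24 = (z + 3)*(z^3 + 3*z^2 - 6*z - 8) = (z + 3)*(z + 4)*(z^2 - z - 2) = (z + 1)*(z + 3)*(z + 4)*(z - 2)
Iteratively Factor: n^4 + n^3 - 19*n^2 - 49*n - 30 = (n + 3)*(n^3 - 2*n^2 - 13*n - 10) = (n - 5)*(n + 3)*(n^2 + 3*n + 2) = (n - 5)*(n + 2)*(n + 3)*(n + 1)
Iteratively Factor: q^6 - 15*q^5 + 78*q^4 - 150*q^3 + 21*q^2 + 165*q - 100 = (q + 1)*(q^5 - 16*q^4 + 94*q^3 - 244*q^2 + 265*q - 100) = (q - 5)*(q + 1)*(q^4 - 11*q^3 + 39*q^2 - 49*q + 20) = (q - 5)*(q - 1)*(q + 1)*(q^3 - 10*q^2 + 29*q - 20) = (q - 5)*(q - 1)^2*(q + 1)*(q^2 - 9*q + 20) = (q - 5)^2*(q - 1)^2*(q + 1)*(q - 4)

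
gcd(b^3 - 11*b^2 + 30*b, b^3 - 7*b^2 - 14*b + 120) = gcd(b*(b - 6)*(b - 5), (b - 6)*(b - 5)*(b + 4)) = b^2 - 11*b + 30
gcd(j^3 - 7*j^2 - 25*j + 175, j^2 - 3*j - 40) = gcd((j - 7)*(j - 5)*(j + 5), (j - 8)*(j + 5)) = j + 5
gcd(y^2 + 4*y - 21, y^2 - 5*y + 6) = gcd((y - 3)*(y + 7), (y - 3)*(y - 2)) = y - 3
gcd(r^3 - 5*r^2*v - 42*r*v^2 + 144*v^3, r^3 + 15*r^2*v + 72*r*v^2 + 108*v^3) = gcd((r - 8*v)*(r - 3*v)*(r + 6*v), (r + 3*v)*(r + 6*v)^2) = r + 6*v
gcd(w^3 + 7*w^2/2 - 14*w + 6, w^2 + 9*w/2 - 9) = w + 6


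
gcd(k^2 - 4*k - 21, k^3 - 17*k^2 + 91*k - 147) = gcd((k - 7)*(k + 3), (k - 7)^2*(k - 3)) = k - 7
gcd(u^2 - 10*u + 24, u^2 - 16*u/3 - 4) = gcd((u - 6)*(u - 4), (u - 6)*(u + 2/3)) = u - 6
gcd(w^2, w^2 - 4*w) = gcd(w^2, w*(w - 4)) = w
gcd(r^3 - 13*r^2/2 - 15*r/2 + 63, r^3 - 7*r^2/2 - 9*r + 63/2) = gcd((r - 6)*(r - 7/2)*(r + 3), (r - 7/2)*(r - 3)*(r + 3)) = r^2 - r/2 - 21/2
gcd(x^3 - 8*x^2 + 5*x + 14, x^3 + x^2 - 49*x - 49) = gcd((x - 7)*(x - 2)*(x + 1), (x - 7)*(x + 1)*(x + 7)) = x^2 - 6*x - 7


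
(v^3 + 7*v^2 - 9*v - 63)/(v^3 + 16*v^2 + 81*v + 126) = (v - 3)/(v + 6)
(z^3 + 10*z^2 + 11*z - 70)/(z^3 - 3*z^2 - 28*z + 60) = (z + 7)/(z - 6)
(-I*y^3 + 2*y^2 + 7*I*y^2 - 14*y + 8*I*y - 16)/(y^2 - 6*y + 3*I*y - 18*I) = (-I*y^3 + y^2*(2 + 7*I) + y*(-14 + 8*I) - 16)/(y^2 + y*(-6 + 3*I) - 18*I)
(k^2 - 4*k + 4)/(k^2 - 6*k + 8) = (k - 2)/(k - 4)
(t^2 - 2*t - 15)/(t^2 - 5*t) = (t + 3)/t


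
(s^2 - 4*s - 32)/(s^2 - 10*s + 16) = (s + 4)/(s - 2)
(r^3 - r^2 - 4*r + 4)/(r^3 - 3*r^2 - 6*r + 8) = (r - 2)/(r - 4)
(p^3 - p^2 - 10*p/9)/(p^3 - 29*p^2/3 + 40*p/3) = (p + 2/3)/(p - 8)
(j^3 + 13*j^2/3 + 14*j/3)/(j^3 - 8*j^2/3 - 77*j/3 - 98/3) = j/(j - 7)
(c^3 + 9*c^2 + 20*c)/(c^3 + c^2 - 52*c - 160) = c/(c - 8)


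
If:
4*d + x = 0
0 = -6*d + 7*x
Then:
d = 0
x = 0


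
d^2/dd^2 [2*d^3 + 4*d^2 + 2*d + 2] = 12*d + 8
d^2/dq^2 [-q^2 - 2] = -2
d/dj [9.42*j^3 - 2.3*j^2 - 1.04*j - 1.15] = 28.26*j^2 - 4.6*j - 1.04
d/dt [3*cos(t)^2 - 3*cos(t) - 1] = 3*sin(t) - 3*sin(2*t)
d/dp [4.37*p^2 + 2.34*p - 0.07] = 8.74*p + 2.34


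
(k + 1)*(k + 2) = k^2 + 3*k + 2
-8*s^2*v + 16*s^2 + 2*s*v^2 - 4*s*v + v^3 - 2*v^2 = (-2*s + v)*(4*s + v)*(v - 2)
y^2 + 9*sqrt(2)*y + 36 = (y + 3*sqrt(2))*(y + 6*sqrt(2))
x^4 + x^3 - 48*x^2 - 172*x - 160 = (x - 8)*(x + 2)^2*(x + 5)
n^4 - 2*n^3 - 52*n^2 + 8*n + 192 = (n - 8)*(n - 2)*(n + 2)*(n + 6)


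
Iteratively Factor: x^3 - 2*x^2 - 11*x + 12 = (x - 4)*(x^2 + 2*x - 3) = (x - 4)*(x - 1)*(x + 3)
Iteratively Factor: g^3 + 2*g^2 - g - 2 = (g + 1)*(g^2 + g - 2) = (g + 1)*(g + 2)*(g - 1)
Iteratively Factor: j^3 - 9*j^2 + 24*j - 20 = (j - 2)*(j^2 - 7*j + 10) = (j - 5)*(j - 2)*(j - 2)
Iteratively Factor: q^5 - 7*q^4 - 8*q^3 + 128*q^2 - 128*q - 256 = (q + 1)*(q^4 - 8*q^3 + 128*q - 256) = (q - 4)*(q + 1)*(q^3 - 4*q^2 - 16*q + 64) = (q - 4)^2*(q + 1)*(q^2 - 16) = (q - 4)^2*(q + 1)*(q + 4)*(q - 4)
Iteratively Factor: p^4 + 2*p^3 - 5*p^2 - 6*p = (p)*(p^3 + 2*p^2 - 5*p - 6) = p*(p + 1)*(p^2 + p - 6) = p*(p - 2)*(p + 1)*(p + 3)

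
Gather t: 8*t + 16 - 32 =8*t - 16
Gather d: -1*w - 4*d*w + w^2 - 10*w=-4*d*w + w^2 - 11*w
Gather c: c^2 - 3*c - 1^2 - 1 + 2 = c^2 - 3*c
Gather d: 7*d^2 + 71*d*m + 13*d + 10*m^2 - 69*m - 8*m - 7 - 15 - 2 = 7*d^2 + d*(71*m + 13) + 10*m^2 - 77*m - 24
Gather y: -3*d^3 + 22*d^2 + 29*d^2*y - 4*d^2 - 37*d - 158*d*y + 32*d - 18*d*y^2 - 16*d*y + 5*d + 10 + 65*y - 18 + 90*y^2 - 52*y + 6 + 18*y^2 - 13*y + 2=-3*d^3 + 18*d^2 + y^2*(108 - 18*d) + y*(29*d^2 - 174*d)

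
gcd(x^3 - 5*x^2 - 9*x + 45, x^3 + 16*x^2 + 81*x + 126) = x + 3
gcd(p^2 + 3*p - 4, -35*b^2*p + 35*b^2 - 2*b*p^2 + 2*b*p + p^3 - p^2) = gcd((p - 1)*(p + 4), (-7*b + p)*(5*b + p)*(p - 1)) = p - 1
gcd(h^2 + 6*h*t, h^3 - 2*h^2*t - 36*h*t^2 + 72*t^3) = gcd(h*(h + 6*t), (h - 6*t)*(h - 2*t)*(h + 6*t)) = h + 6*t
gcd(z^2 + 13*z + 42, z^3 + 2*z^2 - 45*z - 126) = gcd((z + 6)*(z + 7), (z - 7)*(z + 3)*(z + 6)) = z + 6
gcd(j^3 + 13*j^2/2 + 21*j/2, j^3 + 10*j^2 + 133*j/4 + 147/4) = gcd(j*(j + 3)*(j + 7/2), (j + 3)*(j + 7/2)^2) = j^2 + 13*j/2 + 21/2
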